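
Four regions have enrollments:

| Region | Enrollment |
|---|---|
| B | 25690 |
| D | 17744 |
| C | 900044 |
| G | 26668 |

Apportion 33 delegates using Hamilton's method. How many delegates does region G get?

Total 970146; standard divisor 970146/33 ≈ 29398.364.
Standard quotas: B 0.8739, D 0.6036, C 30.6154, G 0.9071.
Lower quotas: B 0, D 0, C 30, G 0 (sum 30, leaving 3 seats).
Remainders in descending order: G 0.9071, B 0.8739, C 0.6154, D 0.6036.
Largest remainders: G, B, C receive the extra seats.
G receives 1.

1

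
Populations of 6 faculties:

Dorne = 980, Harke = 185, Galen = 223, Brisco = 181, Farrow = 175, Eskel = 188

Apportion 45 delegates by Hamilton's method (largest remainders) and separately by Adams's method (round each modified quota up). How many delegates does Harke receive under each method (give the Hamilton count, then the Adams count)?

4 and 5

Hamilton: Dorne 23, Harke 4, Galen 5, Brisco 4, Farrow 4, Eskel 5.
Adams: Dorne 22, Harke 5, Galen 5, Brisco 4, Farrow 4, Eskel 5.
Harke gets 4 under Hamilton and 5 under Adams.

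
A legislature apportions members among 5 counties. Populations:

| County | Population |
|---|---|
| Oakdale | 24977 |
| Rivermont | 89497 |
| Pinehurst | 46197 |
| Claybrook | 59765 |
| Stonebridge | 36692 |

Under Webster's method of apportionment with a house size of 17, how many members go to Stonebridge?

2

Standard divisor 257128/17 ≈ 15125.176; standard quotas: Oakdale 1.651, Rivermont 5.917, Pinehurst 3.054, Claybrook 3.951, Stonebridge 2.426.
Rounding to the nearest integer gives Oakdale 2, Rivermont 6, Pinehurst 3, Claybrook 4, Stonebridge 2 — total 17, matching the house size, so no adjustment is needed.
Stonebridge receives 2.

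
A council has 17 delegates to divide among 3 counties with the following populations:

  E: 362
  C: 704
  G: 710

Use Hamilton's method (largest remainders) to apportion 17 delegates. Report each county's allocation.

E 3, C 7, G 7

The standard divisor is 1776/17 ≈ 104.471.
Standard quotas: E 3.465, C 6.739, G 6.796.
Lower quotas: E 3, C 6, G 6 (sum 15, leaving 2 seats).
Remainders in descending order: G 0.796, C 0.739, E 0.465.
The surplus seats go to G, C.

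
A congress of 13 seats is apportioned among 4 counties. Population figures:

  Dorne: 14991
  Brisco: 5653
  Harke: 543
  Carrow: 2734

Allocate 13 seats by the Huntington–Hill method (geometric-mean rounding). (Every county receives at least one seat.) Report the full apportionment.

Dorne: 8; Brisco: 3; Harke: 1; Carrow: 1

With divisor 1968: modified quotas Dorne 7.617, Brisco 2.872, Harke 0.276, Carrow 1.389.
Geometric-mean thresholds: Dorne √(7·8)=7.483, Brisco √(2·3)=2.449, Harke (min 1), Carrow √(1·2)=1.414.
Each quota rounded against its threshold gives Dorne 8, Brisco 3, Harke 1, Carrow 1 (total 13).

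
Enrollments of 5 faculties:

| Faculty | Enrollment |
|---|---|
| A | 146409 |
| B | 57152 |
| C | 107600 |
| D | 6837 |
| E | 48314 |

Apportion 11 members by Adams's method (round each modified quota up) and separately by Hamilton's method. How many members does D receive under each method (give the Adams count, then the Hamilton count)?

Adams: A 4, B 2, C 3, D 1, E 1.
Hamilton: A 4, B 2, C 3, D 0, E 2.
D gets 1 under Adams and 0 under Hamilton.

1 and 0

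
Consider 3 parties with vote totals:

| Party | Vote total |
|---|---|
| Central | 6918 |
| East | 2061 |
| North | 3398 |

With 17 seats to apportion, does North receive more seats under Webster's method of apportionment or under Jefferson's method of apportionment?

Webster: Central 9, East 3, North 5.
Jefferson: Central 10, East 3, North 4.
North gets 5 under Webster and 4 under Jefferson.

Webster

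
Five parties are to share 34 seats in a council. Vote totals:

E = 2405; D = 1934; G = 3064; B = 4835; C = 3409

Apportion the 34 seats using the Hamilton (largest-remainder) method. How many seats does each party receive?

E 5; D 4; G 7; B 11; C 7

Standard divisor: 15647 ÷ 34 ≈ 460.206.
Standard quotas: E 5.226, D 4.202, G 6.658, B 10.506, C 7.408.
Lower quotas: E 5, D 4, G 6, B 10, C 7 (sum 32, leaving 2 seats).
Remainders in descending order: G 0.658, B 0.506, C 0.408, E 0.226, D 0.202.
Largest remainders: G, B receive the extra seats.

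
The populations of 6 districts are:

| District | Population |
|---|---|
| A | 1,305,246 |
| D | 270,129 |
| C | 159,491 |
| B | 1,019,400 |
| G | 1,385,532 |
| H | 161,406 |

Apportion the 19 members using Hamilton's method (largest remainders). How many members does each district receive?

A=6, D=1, C=1, B=4, G=6, H=1

The standard divisor is 4301204/19 ≈ 226379.158.
Standard quotas: A 5.7658, D 1.1933, C 0.7045, B 4.5031, G 6.1204, H 0.7130.
Lower quotas: A 5, D 1, C 0, B 4, G 6, H 0 (sum 16, leaving 3 seats).
Remainders in descending order: A 0.7658, H 0.7130, C 0.7045, B 0.5031, D 0.1933, G 0.1204.
Largest remainders: A, H, C receive the extra seats.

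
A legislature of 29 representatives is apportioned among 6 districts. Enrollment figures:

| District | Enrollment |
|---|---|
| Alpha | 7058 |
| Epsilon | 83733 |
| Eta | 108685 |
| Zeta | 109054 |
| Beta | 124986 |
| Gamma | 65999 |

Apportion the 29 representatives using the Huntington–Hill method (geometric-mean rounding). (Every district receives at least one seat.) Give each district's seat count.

Alpha 1, Epsilon 5, Eta 6, Zeta 6, Beta 7, Gamma 4

With divisor 17775: modified quotas Alpha 0.397, Epsilon 4.711, Eta 6.114, Zeta 6.135, Beta 7.032, Gamma 3.713.
Geometric-mean thresholds: Alpha (min 1), Epsilon √(4·5)=4.472, Eta √(6·7)=6.481, Zeta √(6·7)=6.481, Beta √(7·8)=7.483, Gamma √(3·4)=3.464.
Each quota rounded against its threshold gives Alpha 1, Epsilon 5, Eta 6, Zeta 6, Beta 7, Gamma 4 (total 29).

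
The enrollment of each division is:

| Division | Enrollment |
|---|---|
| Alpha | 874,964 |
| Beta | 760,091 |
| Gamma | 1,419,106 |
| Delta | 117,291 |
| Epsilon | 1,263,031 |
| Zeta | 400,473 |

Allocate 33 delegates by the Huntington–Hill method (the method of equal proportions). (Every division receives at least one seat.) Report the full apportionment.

With divisor 149218: modified quotas Alpha 5.864, Beta 5.094, Gamma 9.510, Delta 0.786, Epsilon 8.464, Zeta 2.684.
Geometric-mean thresholds: Alpha √(5·6)=5.477, Beta √(5·6)=5.477, Gamma √(9·10)=9.487, Delta (min 1), Epsilon √(8·9)=8.485, Zeta √(2·3)=2.449.
Each quota rounded against its threshold gives Alpha 6, Beta 5, Gamma 10, Delta 1, Epsilon 8, Zeta 3 (total 33).

Alpha 6; Beta 5; Gamma 10; Delta 1; Epsilon 8; Zeta 3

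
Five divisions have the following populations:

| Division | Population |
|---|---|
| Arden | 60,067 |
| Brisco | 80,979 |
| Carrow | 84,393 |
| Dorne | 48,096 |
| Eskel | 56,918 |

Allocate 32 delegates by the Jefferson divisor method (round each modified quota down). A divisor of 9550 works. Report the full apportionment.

With modified divisor 9550: modified quotas Arden 6.290, Brisco 8.479, Carrow 8.837, Dorne 5.036, Eskel 5.960.
Rounding down: Arden 6, Brisco 8, Carrow 8, Dorne 5, Eskel 5 (total 32).

Arden 6, Brisco 8, Carrow 8, Dorne 5, Eskel 5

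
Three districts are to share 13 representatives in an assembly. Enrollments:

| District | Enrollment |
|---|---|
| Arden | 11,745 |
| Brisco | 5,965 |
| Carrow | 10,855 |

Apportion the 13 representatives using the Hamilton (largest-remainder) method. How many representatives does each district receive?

Arden=5, Brisco=3, Carrow=5

The standard divisor is 28565/13 ≈ 2197.308.
Standard quotas: Arden 5.3452, Brisco 2.7147, Carrow 4.9401.
Lower quotas: Arden 5, Brisco 2, Carrow 4 (sum 11, leaving 2 seats).
Remainders in descending order: Carrow 0.9401, Brisco 0.7147, Arden 0.3452.
The surplus seats go to Carrow, Brisco.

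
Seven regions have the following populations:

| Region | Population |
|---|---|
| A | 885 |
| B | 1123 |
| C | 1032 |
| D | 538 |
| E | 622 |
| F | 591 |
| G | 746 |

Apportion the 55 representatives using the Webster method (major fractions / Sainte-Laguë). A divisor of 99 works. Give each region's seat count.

With modified divisor 99: modified quotas A 8.939, B 11.343, C 10.424, D 5.434, E 6.283, F 5.970, G 7.535.
Rounding to the nearest integer: A 9, B 11, C 10, D 5, E 6, F 6, G 8 (total 55).

A=9; B=11; C=10; D=5; E=6; F=6; G=8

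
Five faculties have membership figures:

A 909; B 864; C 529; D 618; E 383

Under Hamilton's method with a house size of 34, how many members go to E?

4

Standard divisor: 3303 ÷ 34 ≈ 97.147.
Standard quotas: A 9.357, B 8.894, C 5.445, D 6.361, E 3.942.
Lower quotas: A 9, B 8, C 5, D 6, E 3 (sum 31, leaving 3 seats).
Remainders in descending order: E 0.942, B 0.894, C 0.445, D 0.361, A 0.357.
The surplus seats go to E, B, C.
E receives 4.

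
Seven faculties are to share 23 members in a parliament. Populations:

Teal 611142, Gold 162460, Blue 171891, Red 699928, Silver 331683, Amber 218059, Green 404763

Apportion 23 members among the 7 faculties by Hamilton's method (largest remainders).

The standard divisor is 2599926/23 ≈ 113040.261.
Standard quotas: Teal 5.4064, Gold 1.4372, Blue 1.5206, Red 6.1918, Silver 2.9342, Amber 1.9290, Green 3.5807.
Lower quotas: Teal 5, Gold 1, Blue 1, Red 6, Silver 2, Amber 1, Green 3 (sum 19, leaving 4 seats).
Remainders in descending order: Silver 0.9342, Amber 0.9290, Green 0.5807, Blue 0.5206, Gold 0.4372, Teal 0.4064, Red 0.1918.
Largest remainders: Silver, Amber, Green, Blue receive the extra seats.

Teal=5, Gold=1, Blue=2, Red=6, Silver=3, Amber=2, Green=4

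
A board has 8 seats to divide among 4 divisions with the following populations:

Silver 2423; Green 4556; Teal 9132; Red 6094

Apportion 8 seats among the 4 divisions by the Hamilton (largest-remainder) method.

Silver 1; Green 2; Teal 3; Red 2

The standard divisor is 22205/8 ≈ 2775.625.
Standard quotas: Silver 0.8730, Green 1.6414, Teal 3.2901, Red 2.1955.
Lower quotas: Silver 0, Green 1, Teal 3, Red 2 (sum 6, leaving 2 seats).
Remainders in descending order: Silver 0.8730, Green 0.6414, Teal 0.2901, Red 0.1955.
Largest remainders: Silver, Green receive the extra seats.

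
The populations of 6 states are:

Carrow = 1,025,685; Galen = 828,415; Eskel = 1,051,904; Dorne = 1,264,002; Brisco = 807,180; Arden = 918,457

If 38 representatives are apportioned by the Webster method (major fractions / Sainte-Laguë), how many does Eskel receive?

7

Standard divisor 5895643/38 ≈ 155148.5; standard quotas: Carrow 6.611, Galen 5.339, Eskel 6.780, Dorne 8.147, Brisco 5.203, Arden 5.920.
Rounding to the nearest integer gives Carrow 7, Galen 5, Eskel 7, Dorne 8, Brisco 5, Arden 6 — total 38, matching the house size, so no adjustment is needed.
Eskel receives 7.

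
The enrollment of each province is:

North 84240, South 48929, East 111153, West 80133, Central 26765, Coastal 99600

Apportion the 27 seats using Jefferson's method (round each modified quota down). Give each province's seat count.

Standard divisor 450820/27 ≈ 16697.037; standard quotas: North 5.045, South 2.930, East 6.657, West 4.799, Central 1.603, Coastal 5.965.
Rounding down gives 5, 2, 6, 4, 1, 5 = 23 seats, so the divisor must be adjusted.
With modified divisor 15100: modified quotas North 5.579, South 3.240, East 7.361, West 5.307, Central 1.773, Coastal 6.596.
Rounding down: North 5, South 3, East 7, West 5, Central 1, Coastal 6 (total 27).

North 5; South 3; East 7; West 5; Central 1; Coastal 6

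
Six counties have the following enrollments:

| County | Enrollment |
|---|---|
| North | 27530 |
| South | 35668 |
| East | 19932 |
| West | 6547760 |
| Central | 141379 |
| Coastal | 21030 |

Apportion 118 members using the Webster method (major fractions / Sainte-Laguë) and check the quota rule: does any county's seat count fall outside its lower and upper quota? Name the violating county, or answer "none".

West

Standard quotas: North 0.478, South 0.620, East 0.346, West 113.735, Central 2.456, Coastal 0.365.
Webster allocation: North 0, South 1, East 0, West 115, Central 2, Coastal 0.
West has quota 113.735 (lower 113, upper 114) but receives 115 — outside the quota interval.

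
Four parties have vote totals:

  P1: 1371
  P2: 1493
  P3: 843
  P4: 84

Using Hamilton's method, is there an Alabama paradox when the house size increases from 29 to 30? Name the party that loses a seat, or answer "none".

P4

At 29 seats: P1 11, P2 11, P3 6, P4 1.
At 30 seats: P1 11, P2 12, P3 7, P4 0.
P4 drops from 1 to 0.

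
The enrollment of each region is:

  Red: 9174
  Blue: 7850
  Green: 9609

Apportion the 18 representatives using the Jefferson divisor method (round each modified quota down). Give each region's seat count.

Red 6, Blue 5, Green 7

Standard divisor 26633/18 ≈ 1479.611; standard quotas: Red 6.200, Blue 5.305, Green 6.494.
Rounding down gives 6, 5, 6 = 17 seats, so the divisor must be adjusted.
With modified divisor 1340: modified quotas Red 6.846, Blue 5.858, Green 7.171.
Rounding down: Red 6, Blue 5, Green 7 (total 18).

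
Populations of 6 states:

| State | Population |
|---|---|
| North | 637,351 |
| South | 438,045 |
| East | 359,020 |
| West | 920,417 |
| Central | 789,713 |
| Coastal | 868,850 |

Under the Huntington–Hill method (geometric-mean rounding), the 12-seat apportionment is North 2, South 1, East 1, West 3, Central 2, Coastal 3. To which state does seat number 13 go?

Priority for the next seat is population ÷ (√(s·(s+1))).
Priorities: North 260197.456, South 309744.590, East 253865.477, West 265701.501, Central 322398.982, Coastal 250815.391.
Highest priority: Central.

Central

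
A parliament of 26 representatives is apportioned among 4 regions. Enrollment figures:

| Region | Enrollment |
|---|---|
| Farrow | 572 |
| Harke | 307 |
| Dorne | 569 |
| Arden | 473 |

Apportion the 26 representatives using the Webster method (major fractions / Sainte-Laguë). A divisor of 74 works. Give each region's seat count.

With modified divisor 74: modified quotas Farrow 7.730, Harke 4.149, Dorne 7.689, Arden 6.392.
Rounding to the nearest integer: Farrow 8, Harke 4, Dorne 8, Arden 6 (total 26).

Farrow: 8; Harke: 4; Dorne: 8; Arden: 6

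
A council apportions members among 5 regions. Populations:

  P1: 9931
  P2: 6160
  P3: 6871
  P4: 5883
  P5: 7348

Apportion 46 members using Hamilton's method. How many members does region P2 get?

8

The standard divisor is 36193/46 ≈ 786.804.
Standard quotas: P1 12.6219, P2 7.8291, P3 8.7328, P4 7.4771, P5 9.3390.
Lower quotas: P1 12, P2 7, P3 8, P4 7, P5 9 (sum 43, leaving 3 seats).
Remainders in descending order: P2 0.8291, P3 0.7328, P1 0.6219, P4 0.4771, P5 0.3390.
Largest remainders: P2, P3, P1 receive the extra seats.
P2 receives 8.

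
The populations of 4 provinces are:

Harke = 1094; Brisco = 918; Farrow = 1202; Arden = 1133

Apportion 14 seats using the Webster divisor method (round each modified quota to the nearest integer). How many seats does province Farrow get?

4

Standard divisor 4347/14 ≈ 310.5; standard quotas: Harke 3.523, Brisco 2.957, Farrow 3.871, Arden 3.649.
Rounding to the nearest integer gives 4, 3, 4, 4 = 15 seats, so the divisor must be adjusted.
With modified divisor 320: modified quotas Harke 3.419, Brisco 2.869, Farrow 3.756, Arden 3.541.
Rounding to the nearest integer: Harke 3, Brisco 3, Farrow 4, Arden 4 (total 14).
Farrow receives 4.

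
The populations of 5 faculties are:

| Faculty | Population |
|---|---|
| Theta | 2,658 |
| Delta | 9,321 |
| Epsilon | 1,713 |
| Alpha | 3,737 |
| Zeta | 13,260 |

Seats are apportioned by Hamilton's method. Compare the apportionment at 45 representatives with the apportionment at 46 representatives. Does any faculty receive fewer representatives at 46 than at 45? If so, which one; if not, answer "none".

Epsilon

At 45 seats: Theta 4, Delta 14, Epsilon 3, Alpha 5, Zeta 19.
At 46 seats: Theta 4, Delta 14, Epsilon 2, Alpha 6, Zeta 20.
Epsilon drops from 3 to 2.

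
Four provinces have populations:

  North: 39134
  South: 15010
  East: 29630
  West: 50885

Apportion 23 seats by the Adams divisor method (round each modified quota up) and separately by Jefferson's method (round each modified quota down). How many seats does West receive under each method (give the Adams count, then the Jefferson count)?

8 and 9

Adams: North 7, South 3, East 5, West 8.
Jefferson: North 7, South 2, East 5, West 9.
West gets 8 under Adams and 9 under Jefferson.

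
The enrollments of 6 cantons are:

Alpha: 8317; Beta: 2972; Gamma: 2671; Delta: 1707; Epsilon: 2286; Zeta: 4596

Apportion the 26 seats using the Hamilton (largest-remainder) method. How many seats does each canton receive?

Alpha 10, Beta 3, Gamma 3, Delta 2, Epsilon 3, Zeta 5

The standard divisor is 22549/26 ≈ 867.269.
Standard quotas: Alpha 9.5899, Beta 3.4268, Gamma 3.0798, Delta 1.9682, Epsilon 2.6359, Zeta 5.2994.
Lower quotas: Alpha 9, Beta 3, Gamma 3, Delta 1, Epsilon 2, Zeta 5 (sum 23, leaving 3 seats).
Remainders in descending order: Delta 0.9682, Epsilon 0.6359, Alpha 0.5899, Beta 0.4268, Zeta 0.2994, Gamma 0.0798.
The surplus seats go to Delta, Epsilon, Alpha.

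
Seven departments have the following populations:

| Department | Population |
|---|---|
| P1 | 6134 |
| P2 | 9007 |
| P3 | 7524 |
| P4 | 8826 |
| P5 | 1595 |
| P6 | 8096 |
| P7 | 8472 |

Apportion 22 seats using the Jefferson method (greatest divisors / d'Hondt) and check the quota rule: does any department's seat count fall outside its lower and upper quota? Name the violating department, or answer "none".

none

Standard quotas: P1 2.718, P2 3.991, P3 3.334, P4 3.911, P5 0.707, P6 3.587, P7 3.754.
Jefferson allocation: P1 3, P2 4, P3 3, P4 4, P5 0, P6 4, P7 4.
Every allocation lies between the lower and upper quota.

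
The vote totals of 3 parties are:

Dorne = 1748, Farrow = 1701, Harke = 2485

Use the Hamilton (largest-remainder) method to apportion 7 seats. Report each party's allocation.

Dorne 2, Farrow 2, Harke 3

Standard divisor: 5934 ÷ 7 ≈ 847.714.
Standard quotas: Dorne 2.062, Farrow 2.007, Harke 2.931.
Lower quotas: Dorne 2, Farrow 2, Harke 2 (sum 6, leaving 1 seat).
Remainders in descending order: Harke 0.931, Dorne 0.062, Farrow 0.007.
Largest remainder: Harke receives the extra seat.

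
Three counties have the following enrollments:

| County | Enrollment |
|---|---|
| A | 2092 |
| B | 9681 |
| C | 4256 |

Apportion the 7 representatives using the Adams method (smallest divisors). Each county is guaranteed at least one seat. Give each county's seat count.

Standard divisor 16029/7 ≈ 2289.857; standard quotas: A 0.914, B 4.228, C 1.859.
Rounding up gives 1, 5, 2 = 8 seats, so the divisor must be adjusted.
With modified divisor 2800: modified quotas A 0.747, B 3.458, C 1.520.
Rounding up: A 1, B 4, C 2 (total 7).

A=1; B=4; C=2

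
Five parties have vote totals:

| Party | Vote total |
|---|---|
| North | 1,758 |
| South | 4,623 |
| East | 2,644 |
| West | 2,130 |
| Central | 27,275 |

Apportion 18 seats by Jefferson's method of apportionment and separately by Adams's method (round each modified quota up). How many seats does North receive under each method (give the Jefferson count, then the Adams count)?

Jefferson: North 0, South 2, East 1, West 1, Central 14.
Adams: North 1, South 2, East 2, West 1, Central 12.
North gets 0 under Jefferson and 1 under Adams.

0 and 1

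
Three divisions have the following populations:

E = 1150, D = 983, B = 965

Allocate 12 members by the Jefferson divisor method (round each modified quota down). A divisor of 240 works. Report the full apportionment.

With modified divisor 240: modified quotas E 4.792, D 4.096, B 4.021.
Rounding down: E 4, D 4, B 4 (total 12).

E 4, D 4, B 4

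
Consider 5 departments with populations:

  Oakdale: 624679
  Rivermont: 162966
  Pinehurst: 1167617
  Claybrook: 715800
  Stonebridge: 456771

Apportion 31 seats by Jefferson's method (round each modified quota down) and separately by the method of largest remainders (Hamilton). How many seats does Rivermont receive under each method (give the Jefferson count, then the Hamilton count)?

Jefferson: Oakdale 6, Rivermont 1, Pinehurst 12, Claybrook 7, Stonebridge 5.
Hamilton: Oakdale 6, Rivermont 2, Pinehurst 12, Claybrook 7, Stonebridge 4.
Rivermont gets 1 under Jefferson and 2 under Hamilton.

1 and 2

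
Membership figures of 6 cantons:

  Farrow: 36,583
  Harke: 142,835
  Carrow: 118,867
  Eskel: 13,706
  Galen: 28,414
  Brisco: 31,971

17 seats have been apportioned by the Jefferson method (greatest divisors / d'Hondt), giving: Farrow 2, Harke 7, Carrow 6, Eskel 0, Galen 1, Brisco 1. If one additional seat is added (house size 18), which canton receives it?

Priority for the next seat is population ÷ (current seats + 1).
Priorities: Farrow 12194.333, Harke 17854.375, Carrow 16981.000, Eskel 13706.000, Galen 14207.000, Brisco 15985.500.
Highest priority: Harke.

Harke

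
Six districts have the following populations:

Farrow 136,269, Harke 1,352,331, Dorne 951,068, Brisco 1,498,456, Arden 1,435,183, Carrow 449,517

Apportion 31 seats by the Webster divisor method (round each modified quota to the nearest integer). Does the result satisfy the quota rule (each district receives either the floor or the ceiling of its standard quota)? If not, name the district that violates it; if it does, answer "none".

Standard quotas: Farrow 0.725, Harke 7.200, Dorne 5.063, Brisco 7.978, Arden 7.641, Carrow 2.393.
Webster allocation: Farrow 1, Harke 7, Dorne 5, Brisco 8, Arden 8, Carrow 2.
Every allocation lies between the lower and upper quota.

none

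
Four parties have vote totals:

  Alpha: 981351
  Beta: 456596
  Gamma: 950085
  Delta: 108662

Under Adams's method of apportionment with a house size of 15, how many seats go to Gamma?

Standard divisor 2496694/15 ≈ 166446.267; standard quotas: Alpha 5.896, Beta 2.743, Gamma 5.708, Delta 0.653.
Rounding up gives 6, 3, 6, 1 = 16 seats, so the divisor must be adjusted.
With modified divisor 193100: modified quotas Alpha 5.082, Beta 2.365, Gamma 4.920, Delta 0.563.
Rounding up: Alpha 6, Beta 3, Gamma 5, Delta 1 (total 15).
Gamma receives 5.

5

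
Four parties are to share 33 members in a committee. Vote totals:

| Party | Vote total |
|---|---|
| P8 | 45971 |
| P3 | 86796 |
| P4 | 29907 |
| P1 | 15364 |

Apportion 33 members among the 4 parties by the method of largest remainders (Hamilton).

Standard divisor: 178038 ÷ 33 ≈ 5395.091.
Standard quotas: P8 8.5209, P3 16.0880, P4 5.5434, P1 2.8478.
Lower quotas: P8 8, P3 16, P4 5, P1 2 (sum 31, leaving 2 seats).
Remainders in descending order: P1 0.8478, P4 0.5434, P8 0.5209, P3 0.0880.
The surplus seats go to P1, P4.

P8: 8, P3: 16, P4: 6, P1: 3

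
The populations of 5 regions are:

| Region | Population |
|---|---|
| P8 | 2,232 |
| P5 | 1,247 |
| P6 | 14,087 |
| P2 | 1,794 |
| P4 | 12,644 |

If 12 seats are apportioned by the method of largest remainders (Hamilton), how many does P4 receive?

5

Standard divisor: 32004 ÷ 12 = 2667.
Standard quotas: P8 0.8369, P5 0.4676, P6 5.2820, P2 0.6727, P4 4.7409.
Lower quotas: P8 0, P5 0, P6 5, P2 0, P4 4 (sum 9, leaving 3 seats).
Remainders in descending order: P8 0.8369, P4 0.7409, P2 0.6727, P5 0.4676, P6 0.2820.
Largest remainders: P8, P4, P2 receive the extra seats.
P4 receives 5.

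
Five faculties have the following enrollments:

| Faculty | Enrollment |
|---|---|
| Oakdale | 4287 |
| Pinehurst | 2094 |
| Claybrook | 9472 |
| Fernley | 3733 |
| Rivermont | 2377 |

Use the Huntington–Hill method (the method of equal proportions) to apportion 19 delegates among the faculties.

With divisor 1177: modified quotas Oakdale 3.642, Pinehurst 1.779, Claybrook 8.048, Fernley 3.172, Rivermont 2.020.
Geometric-mean thresholds: Oakdale √(3·4)=3.464, Pinehurst √(1·2)=1.414, Claybrook √(8·9)=8.485, Fernley √(3·4)=3.464, Rivermont √(2·3)=2.449.
Each quota rounded against its threshold gives Oakdale 4, Pinehurst 2, Claybrook 8, Fernley 3, Rivermont 2 (total 19).

Oakdale=4, Pinehurst=2, Claybrook=8, Fernley=3, Rivermont=2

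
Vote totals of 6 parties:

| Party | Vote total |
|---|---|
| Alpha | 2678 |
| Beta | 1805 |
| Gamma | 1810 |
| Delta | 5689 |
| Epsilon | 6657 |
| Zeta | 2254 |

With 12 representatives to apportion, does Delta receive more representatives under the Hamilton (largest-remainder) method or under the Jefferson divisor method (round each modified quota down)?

Jefferson

Hamilton: Alpha 2, Beta 1, Gamma 1, Delta 3, Epsilon 4, Zeta 1.
Jefferson: Alpha 1, Beta 1, Gamma 1, Delta 4, Epsilon 4, Zeta 1.
Delta gets 3 under Hamilton and 4 under Jefferson.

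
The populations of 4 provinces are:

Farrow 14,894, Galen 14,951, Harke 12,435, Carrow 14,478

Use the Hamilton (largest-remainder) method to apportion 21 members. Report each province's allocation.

Farrow=5; Galen=6; Harke=5; Carrow=5

Standard divisor: 56758 ÷ 21 ≈ 2702.762.
Standard quotas: Farrow 5.5107, Galen 5.5317, Harke 4.6008, Carrow 5.3567.
Lower quotas: Farrow 5, Galen 5, Harke 4, Carrow 5 (sum 19, leaving 2 seats).
Remainders in descending order: Harke 0.6008, Galen 0.5317, Farrow 0.5107, Carrow 0.3567.
The surplus seats go to Harke, Galen.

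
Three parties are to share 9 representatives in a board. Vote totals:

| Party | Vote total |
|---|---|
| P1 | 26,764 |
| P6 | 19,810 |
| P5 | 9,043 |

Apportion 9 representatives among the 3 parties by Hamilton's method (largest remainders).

P1 4, P6 3, P5 2

Standard divisor: 55617 ÷ 9 ≈ 6179.667.
Standard quotas: P1 4.3310, P6 3.2057, P5 1.4633.
Lower quotas: P1 4, P6 3, P5 1 (sum 8, leaving 1 seat).
Remainders in descending order: P5 0.4633, P1 0.3310, P6 0.2057.
Largest remainder: P5 receives the extra seat.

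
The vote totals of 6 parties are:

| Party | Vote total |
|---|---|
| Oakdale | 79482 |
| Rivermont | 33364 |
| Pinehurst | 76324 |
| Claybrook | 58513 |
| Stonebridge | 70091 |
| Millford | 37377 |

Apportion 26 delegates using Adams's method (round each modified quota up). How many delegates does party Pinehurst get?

5

Standard divisor 355151/26 ≈ 13659.654; standard quotas: Oakdale 5.819, Rivermont 2.443, Pinehurst 5.588, Claybrook 4.284, Stonebridge 5.131, Millford 2.736.
Rounding up gives 6, 3, 6, 5, 6, 3 = 29 seats, so the divisor must be adjusted.
With modified divisor 15600: modified quotas Oakdale 5.095, Rivermont 2.139, Pinehurst 4.893, Claybrook 3.751, Stonebridge 4.493, Millford 2.396.
Rounding up: Oakdale 6, Rivermont 3, Pinehurst 5, Claybrook 4, Stonebridge 5, Millford 3 (total 26).
Pinehurst receives 5.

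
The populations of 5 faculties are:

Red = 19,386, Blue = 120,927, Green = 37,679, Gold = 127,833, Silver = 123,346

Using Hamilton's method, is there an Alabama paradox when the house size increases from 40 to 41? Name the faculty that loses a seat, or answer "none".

At 40 seats: Red 2, Blue 11, Green 4, Gold 12, Silver 11.
At 41 seats: Red 2, Blue 11, Green 4, Gold 12, Silver 12.
No faculty's allocation decreased.

none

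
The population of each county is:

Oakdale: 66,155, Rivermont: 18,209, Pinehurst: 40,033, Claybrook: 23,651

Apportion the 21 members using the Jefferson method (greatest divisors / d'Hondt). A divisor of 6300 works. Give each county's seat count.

Oakdale 10, Rivermont 2, Pinehurst 6, Claybrook 3

With modified divisor 6300: modified quotas Oakdale 10.501, Rivermont 2.890, Pinehurst 6.354, Claybrook 3.754.
Rounding down: Oakdale 10, Rivermont 2, Pinehurst 6, Claybrook 3 (total 21).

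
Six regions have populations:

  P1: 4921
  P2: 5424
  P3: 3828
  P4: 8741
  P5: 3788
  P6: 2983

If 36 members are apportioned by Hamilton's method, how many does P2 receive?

6

Total 29685; standard divisor 29685/36 ≈ 824.583.
Standard quotas: P1 5.9679, P2 6.5779, P3 4.6423, P4 10.6005, P5 4.5938, P6 3.6176.
Lower quotas: P1 5, P2 6, P3 4, P4 10, P5 4, P6 3 (sum 32, leaving 4 seats).
Remainders in descending order: P1 0.9679, P3 0.6423, P6 0.6176, P4 0.6005, P5 0.5938, P2 0.5779.
The surplus seats go to P1, P3, P6, P4.
P2 receives 6.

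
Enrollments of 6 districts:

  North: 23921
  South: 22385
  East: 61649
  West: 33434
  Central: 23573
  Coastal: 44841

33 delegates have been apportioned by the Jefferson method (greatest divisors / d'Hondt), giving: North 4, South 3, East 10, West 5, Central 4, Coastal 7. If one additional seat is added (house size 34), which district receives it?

Coastal

Priority for the next seat is population ÷ (current seats + 1).
Priorities: North 4784.200, South 5596.250, East 5604.455, West 5572.333, Central 4714.600, Coastal 5605.125.
Highest priority: Coastal.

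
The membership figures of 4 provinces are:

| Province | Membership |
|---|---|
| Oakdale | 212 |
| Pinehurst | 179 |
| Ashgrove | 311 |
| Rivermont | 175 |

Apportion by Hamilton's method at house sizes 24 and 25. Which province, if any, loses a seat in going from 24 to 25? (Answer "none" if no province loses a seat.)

At 24 seats: Oakdale 6, Pinehurst 5, Ashgrove 8, Rivermont 5.
At 25 seats: Oakdale 6, Pinehurst 5, Ashgrove 9, Rivermont 5.
No province's allocation decreased.

none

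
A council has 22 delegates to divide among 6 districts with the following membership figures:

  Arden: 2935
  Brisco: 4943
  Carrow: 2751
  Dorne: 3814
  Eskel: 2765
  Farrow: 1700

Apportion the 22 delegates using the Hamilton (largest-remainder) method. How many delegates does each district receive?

Total 18908; standard divisor 18908/22 ≈ 859.455.
Standard quotas: Arden 3.415, Brisco 5.751, Carrow 3.201, Dorne 4.438, Eskel 3.217, Farrow 1.978.
Lower quotas: Arden 3, Brisco 5, Carrow 3, Dorne 4, Eskel 3, Farrow 1 (sum 19, leaving 3 seats).
Remainders in descending order: Farrow 0.978, Brisco 0.751, Dorne 0.438, Arden 0.415, Eskel 0.217, Carrow 0.201.
Largest remainders: Farrow, Brisco, Dorne receive the extra seats.

Arden 3; Brisco 6; Carrow 3; Dorne 5; Eskel 3; Farrow 2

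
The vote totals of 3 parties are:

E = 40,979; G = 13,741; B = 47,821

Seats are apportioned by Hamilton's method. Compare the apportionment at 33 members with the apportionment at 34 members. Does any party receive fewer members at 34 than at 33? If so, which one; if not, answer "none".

G

At 33 seats: E 13, G 5, B 15.
At 34 seats: E 14, G 4, B 16.
G drops from 5 to 4.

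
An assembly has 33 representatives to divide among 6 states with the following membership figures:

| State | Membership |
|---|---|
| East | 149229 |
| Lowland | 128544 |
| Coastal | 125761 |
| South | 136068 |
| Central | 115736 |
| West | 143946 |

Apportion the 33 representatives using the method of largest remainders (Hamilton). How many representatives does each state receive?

East 6, Lowland 5, Coastal 5, South 6, Central 5, West 6

Standard divisor: 799284 ÷ 33 ≈ 24220.727.
Standard quotas: East 6.1612, Lowland 5.3072, Coastal 5.1923, South 5.6178, Central 4.7784, West 5.9431.
Lower quotas: East 6, Lowland 5, Coastal 5, South 5, Central 4, West 5 (sum 30, leaving 3 seats).
Remainders in descending order: West 0.9431, Central 0.7784, South 0.6178, Lowland 0.3072, Coastal 0.1923, East 0.1612.
Largest remainders: West, Central, South receive the extra seats.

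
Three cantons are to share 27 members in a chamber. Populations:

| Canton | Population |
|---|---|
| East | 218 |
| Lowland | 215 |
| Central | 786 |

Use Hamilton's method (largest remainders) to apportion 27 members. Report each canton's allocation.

Standard divisor: 1219 ÷ 27 ≈ 45.148.
Standard quotas: East 4.829, Lowland 4.762, Central 17.409.
Lower quotas: East 4, Lowland 4, Central 17 (sum 25, leaving 2 seats).
Remainders in descending order: East 0.829, Lowland 0.762, Central 0.409.
The surplus seats go to East, Lowland.

East 5, Lowland 5, Central 17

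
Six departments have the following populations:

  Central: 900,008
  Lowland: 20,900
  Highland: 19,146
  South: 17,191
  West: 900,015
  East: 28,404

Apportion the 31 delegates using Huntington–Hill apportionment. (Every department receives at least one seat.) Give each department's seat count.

With divisor 66713.3: modified quotas Central 13.491, Lowland 0.313, Highland 0.287, South 0.258, West 13.491, East 0.426.
Geometric-mean thresholds: Central √(13·14)=13.491, Lowland (min 1), Highland (min 1), South (min 1), West √(13·14)=13.491, East (min 1).
Each quota rounded against its threshold gives Central 13, Lowland 1, Highland 1, South 1, West 14, East 1 (total 31).

Central 13; Lowland 1; Highland 1; South 1; West 14; East 1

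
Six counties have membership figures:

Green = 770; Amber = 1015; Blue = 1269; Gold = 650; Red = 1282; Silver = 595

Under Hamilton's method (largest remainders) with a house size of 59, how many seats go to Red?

14

Standard divisor: 5581 ÷ 59 ≈ 94.593.
Standard quotas: Green 8.140, Amber 10.730, Blue 13.415, Gold 6.872, Red 13.553, Silver 6.290.
Lower quotas: Green 8, Amber 10, Blue 13, Gold 6, Red 13, Silver 6 (sum 56, leaving 3 seats).
Remainders in descending order: Gold 0.872, Amber 0.730, Red 0.553, Blue 0.415, Silver 0.290, Green 0.140.
The surplus seats go to Gold, Amber, Red.
Red receives 14.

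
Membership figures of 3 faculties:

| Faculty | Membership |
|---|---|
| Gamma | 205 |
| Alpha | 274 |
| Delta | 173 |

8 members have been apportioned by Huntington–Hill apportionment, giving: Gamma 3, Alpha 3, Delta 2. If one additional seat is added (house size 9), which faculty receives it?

Priority for the next seat is population ÷ (√(s·(s+1))).
Priorities: Gamma 59.178, Alpha 79.097, Delta 70.627.
Highest priority: Alpha.

Alpha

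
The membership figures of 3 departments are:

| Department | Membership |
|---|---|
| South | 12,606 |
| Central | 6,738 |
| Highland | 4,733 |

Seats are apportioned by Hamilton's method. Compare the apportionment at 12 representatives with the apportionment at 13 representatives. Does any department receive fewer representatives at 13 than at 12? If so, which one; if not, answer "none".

Highland

At 12 seats: South 6, Central 3, Highland 3.
At 13 seats: South 7, Central 4, Highland 2.
Highland drops from 3 to 2.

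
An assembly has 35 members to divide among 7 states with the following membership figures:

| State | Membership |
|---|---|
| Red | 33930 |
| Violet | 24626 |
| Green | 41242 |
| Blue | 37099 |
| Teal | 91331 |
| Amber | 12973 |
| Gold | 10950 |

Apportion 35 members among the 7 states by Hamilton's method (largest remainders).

Red=5; Violet=3; Green=6; Blue=5; Teal=13; Amber=2; Gold=1

Standard divisor: 252151 ÷ 35 ≈ 7204.314.
Standard quotas: Red 4.7097, Violet 3.4182, Green 5.7246, Blue 5.1496, Teal 12.6773, Amber 1.8007, Gold 1.5199.
Lower quotas: Red 4, Violet 3, Green 5, Blue 5, Teal 12, Amber 1, Gold 1 (sum 31, leaving 4 seats).
Remainders in descending order: Amber 0.8007, Green 0.7246, Red 0.7097, Teal 0.6773, Gold 0.5199, Violet 0.4182, Blue 0.1496.
Largest remainders: Amber, Green, Red, Teal receive the extra seats.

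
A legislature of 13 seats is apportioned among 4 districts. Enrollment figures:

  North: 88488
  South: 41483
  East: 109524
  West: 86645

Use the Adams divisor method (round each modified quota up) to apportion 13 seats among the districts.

Standard divisor 326140/13 ≈ 25087.692; standard quotas: North 3.527, South 1.654, East 4.366, West 3.454.
Rounding up gives 4, 2, 5, 4 = 15 seats, so the divisor must be adjusted.
With modified divisor 29200: modified quotas North 3.030, South 1.421, East 3.751, West 2.967.
Rounding up: North 4, South 2, East 4, West 3 (total 13).

North 4, South 2, East 4, West 3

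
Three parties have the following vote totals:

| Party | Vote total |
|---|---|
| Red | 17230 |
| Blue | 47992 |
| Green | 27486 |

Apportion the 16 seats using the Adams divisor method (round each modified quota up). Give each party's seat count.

Standard divisor 92708/16 ≈ 5794.25; standard quotas: Red 2.974, Blue 8.283, Green 4.744.
Rounding up gives 3, 9, 5 = 17 seats, so the divisor must be adjusted.
With modified divisor 6400: modified quotas Red 2.692, Blue 7.499, Green 4.295.
Rounding up: Red 3, Blue 8, Green 5 (total 16).

Red 3; Blue 8; Green 5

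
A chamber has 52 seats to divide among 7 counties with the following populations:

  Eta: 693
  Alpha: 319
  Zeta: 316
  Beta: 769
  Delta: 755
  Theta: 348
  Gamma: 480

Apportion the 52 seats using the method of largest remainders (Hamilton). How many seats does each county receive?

Eta 10, Alpha 4, Zeta 4, Beta 11, Delta 11, Theta 5, Gamma 7

Standard divisor: 3680 ÷ 52 ≈ 70.769.
Standard quotas: Eta 9.792, Alpha 4.508, Zeta 4.465, Beta 10.866, Delta 10.668, Theta 4.917, Gamma 6.783.
Lower quotas: Eta 9, Alpha 4, Zeta 4, Beta 10, Delta 10, Theta 4, Gamma 6 (sum 47, leaving 5 seats).
Remainders in descending order: Theta 0.917, Beta 0.866, Eta 0.792, Gamma 0.783, Delta 0.668, Alpha 0.508, Zeta 0.465.
The surplus seats go to Theta, Beta, Eta, Gamma, Delta.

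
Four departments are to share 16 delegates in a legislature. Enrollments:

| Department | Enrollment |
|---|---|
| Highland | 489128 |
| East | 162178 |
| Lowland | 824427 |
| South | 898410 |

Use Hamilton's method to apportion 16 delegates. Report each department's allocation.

Standard divisor: 2374143 ÷ 16 ≈ 148383.938.
Standard quotas: Highland 3.2964, East 1.0930, Lowland 5.5560, South 6.0546.
Lower quotas: Highland 3, East 1, Lowland 5, South 6 (sum 15, leaving 1 seat).
Remainders in descending order: Lowland 0.5560, Highland 0.2964, East 0.0930, South 0.0546.
The surplus seat goes to Lowland.

Highland: 3, East: 1, Lowland: 6, South: 6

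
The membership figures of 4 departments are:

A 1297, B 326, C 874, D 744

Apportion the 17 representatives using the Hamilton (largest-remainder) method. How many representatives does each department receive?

Standard divisor: 3241 ÷ 17 ≈ 190.647.
Standard quotas: A 6.803, B 1.710, C 4.584, D 3.902.
Lower quotas: A 6, B 1, C 4, D 3 (sum 14, leaving 3 seats).
Remainders in descending order: D 0.902, A 0.803, B 0.710, C 0.584.
The surplus seats go to D, A, B.

A=7; B=2; C=4; D=4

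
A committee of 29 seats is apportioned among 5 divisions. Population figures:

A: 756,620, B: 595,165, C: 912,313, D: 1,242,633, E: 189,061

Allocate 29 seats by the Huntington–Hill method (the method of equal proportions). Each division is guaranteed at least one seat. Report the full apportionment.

A 6, B 5, C 7, D 9, E 2

With divisor 132034: modified quotas A 5.730, B 4.508, C 6.910, D 9.411, E 1.432.
Geometric-mean thresholds: A √(5·6)=5.477, B √(4·5)=4.472, C √(6·7)=6.481, D √(9·10)=9.487, E √(1·2)=1.414.
Each quota rounded against its threshold gives A 6, B 5, C 7, D 9, E 2 (total 29).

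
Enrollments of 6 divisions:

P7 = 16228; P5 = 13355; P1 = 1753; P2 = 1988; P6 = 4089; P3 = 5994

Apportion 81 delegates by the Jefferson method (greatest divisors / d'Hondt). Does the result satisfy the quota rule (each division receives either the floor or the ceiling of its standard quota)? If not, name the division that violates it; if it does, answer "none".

Standard quotas: P7 30.282, P5 24.921, P1 3.271, P2 3.710, P6 7.630, P3 11.185.
Jefferson allocation: P7 31, P5 26, P1 3, P2 3, P6 7, P3 11.
P5 has quota 24.921 (lower 24, upper 25) but receives 26 — outside the quota interval.

P5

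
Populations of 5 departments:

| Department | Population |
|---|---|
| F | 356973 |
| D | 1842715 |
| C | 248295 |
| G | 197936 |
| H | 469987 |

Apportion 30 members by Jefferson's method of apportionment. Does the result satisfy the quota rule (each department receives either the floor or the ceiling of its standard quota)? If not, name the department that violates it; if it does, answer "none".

Standard quotas: F 3.437, D 17.742, C 2.391, G 1.906, H 4.525.
Jefferson allocation: F 3, D 19, C 2, G 2, H 4.
D has quota 17.742 (lower 17, upper 18) but receives 19 — outside the quota interval.

D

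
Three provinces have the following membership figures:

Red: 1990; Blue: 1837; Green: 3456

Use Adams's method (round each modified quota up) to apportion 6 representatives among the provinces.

Standard divisor 7283/6 ≈ 1213.833; standard quotas: Red 1.639, Blue 1.513, Green 2.847.
Rounding up gives 2, 2, 3 = 7 seats, so the divisor must be adjusted.
With modified divisor 1800: modified quotas Red 1.106, Blue 1.021, Green 1.920.
Rounding up: Red 2, Blue 2, Green 2 (total 6).

Red: 2, Blue: 2, Green: 2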